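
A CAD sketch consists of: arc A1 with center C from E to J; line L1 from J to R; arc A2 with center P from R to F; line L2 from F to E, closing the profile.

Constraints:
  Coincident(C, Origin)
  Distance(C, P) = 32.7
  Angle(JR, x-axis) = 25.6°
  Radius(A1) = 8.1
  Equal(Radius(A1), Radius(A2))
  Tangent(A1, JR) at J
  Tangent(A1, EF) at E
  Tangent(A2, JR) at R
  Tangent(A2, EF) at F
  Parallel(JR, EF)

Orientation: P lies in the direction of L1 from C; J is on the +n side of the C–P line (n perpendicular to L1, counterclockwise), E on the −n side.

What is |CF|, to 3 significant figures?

33.7

Tangency of A1 to both parallel lines with radius 8.1 puts J and E at C ± 8.1·n: J = (-3.50, 7.30), E = (3.50, -7.30). Equal radii place R and F the same way about P: R = P + 8.1·n = (26.0, 21.4), F = P − 8.1·n = (33.0, 6.82). Then |CF| = |F − C| = 33.7.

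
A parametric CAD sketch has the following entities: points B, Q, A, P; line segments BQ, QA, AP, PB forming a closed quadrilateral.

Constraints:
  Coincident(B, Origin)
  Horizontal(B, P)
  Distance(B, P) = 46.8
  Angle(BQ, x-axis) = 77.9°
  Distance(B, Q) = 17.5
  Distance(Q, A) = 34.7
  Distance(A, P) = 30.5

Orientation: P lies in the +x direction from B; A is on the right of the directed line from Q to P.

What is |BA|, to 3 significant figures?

23.9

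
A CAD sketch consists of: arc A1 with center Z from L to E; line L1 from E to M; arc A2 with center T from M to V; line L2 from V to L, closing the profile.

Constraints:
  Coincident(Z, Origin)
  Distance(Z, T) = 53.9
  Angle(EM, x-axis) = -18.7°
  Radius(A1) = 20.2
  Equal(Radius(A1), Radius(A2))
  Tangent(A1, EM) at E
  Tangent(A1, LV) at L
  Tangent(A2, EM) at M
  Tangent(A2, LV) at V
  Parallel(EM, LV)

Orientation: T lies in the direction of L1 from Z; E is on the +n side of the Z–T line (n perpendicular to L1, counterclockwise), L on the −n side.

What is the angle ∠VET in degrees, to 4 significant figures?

16.31°

The slot axis is L1's direction at -18.7°, so u = (cos -18.7°, sin -18.7°) = (0.9472, -0.3206) and n = (−sin -18.7°, cos -18.7°) = (0.3206, 0.9472). Z is at the origin and T lies 53.9 along u from Z, so T = 53.9·u = (51.05, -17.28). Tangency of A1 to both parallel lines with radius 20.2 puts E and L at Z ± 20.2·n: E = (6.476, 19.13), L = (-6.476, -19.13). Equal radii place M and V the same way about T: M = T + 20.2·n = (57.53, 1.853), V = T − 20.2·n = (44.58, -36.41). Then cos ∠VET = EV·ET / (|EV||ET|), giving 16.31°.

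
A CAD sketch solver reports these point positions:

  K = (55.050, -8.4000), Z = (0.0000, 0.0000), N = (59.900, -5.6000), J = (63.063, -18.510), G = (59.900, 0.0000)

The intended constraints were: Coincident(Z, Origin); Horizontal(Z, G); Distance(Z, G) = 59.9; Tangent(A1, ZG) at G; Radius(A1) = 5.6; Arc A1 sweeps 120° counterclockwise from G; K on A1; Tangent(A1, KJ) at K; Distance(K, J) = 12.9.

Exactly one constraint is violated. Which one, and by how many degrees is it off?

Tangent(A1, KJ) at K — off by 8.40°.

Z = (0.00, 0.00) ✓; Z.y = 0.00, G.y = 0.00 ✓; |ZG| = 59.90 ✓; ∠(NG, GZ) = 90.00° ✓; |NG| = 5.600 ✓; bearing(N→K) − bearing(N→G) = 120.0° ✓; |NK| = 5.600 ✓; ∠(NK, KJ) = 81.60° ✗; |KJ| = 12.90 ✓.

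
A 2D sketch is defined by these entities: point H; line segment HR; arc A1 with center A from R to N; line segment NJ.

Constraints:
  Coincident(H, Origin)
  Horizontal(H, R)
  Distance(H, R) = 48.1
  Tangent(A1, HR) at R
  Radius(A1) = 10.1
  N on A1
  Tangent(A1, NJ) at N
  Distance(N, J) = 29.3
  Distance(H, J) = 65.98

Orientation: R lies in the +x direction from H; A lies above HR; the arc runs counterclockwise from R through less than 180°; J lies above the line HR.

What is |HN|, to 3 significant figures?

59.2

H is at the origin; H and R share the same y with |HR| = 48.1 and R on the +x side, so R = (48.1, 0.00). A1 meets HR tangentially, so AR is at right angles to HR, so A = R + (0, 10.1) = (48.1, 10.1). Since AN ⟂ NJ (tangency), |AJ| = √(10.1² + 29.3²) = 31.0 regardless of where N sits on A1. So J lies on both circle(H, 65.98) and circle(A, 31.0); the above-HR intersection is J = (51.8, 40.9). N is the foot of the tangent from J: N = (58.0, 12.2).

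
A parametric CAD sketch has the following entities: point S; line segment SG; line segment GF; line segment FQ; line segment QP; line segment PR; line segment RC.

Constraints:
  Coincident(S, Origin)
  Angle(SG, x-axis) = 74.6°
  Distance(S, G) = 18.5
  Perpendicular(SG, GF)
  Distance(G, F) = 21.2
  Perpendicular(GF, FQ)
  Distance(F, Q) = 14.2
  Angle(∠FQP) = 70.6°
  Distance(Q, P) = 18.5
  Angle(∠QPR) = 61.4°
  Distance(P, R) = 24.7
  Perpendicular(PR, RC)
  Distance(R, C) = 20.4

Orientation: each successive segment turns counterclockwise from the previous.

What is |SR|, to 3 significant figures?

34.9

∠FQP = 70.6° gives QP at 4.00° from the x-axis; with |QP| = 18.5, P = (-0.842, 11.1). ∠QPR = 61.4° gives PR at 123° from the x-axis; with |PR| = 24.7, R = (-14.1, 31.9). Then |SR| = |R − S| = 34.9.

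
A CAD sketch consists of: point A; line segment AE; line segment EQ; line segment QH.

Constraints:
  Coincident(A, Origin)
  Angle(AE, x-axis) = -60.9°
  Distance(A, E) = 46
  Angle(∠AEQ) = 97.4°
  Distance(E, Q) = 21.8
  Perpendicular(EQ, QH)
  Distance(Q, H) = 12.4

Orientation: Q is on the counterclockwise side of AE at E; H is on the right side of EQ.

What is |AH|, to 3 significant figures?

64.3

∠AEQ = 97.4°, so EQ runs at -60.9° + (180° − 97.4°) = 21.7° from the x-axis; with |EQ| = 21.8, Q = E + 21.8·(cos 21.7°, sin 21.7°) = (42.6, -32.1). The perpendicularity gives QH at right angles to EQ; with |QH| = 12.4 on the right of EQ, H = Q + 12.4·(0.370, -0.929) = (47.2, -43.7). Then |AH| = |H − A| = 64.3.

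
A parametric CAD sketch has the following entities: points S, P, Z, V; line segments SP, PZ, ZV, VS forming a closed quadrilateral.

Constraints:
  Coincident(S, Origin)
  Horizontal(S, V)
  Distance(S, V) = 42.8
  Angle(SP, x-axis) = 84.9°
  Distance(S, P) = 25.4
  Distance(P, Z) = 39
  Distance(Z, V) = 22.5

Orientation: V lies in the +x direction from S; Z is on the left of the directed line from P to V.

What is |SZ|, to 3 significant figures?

46.9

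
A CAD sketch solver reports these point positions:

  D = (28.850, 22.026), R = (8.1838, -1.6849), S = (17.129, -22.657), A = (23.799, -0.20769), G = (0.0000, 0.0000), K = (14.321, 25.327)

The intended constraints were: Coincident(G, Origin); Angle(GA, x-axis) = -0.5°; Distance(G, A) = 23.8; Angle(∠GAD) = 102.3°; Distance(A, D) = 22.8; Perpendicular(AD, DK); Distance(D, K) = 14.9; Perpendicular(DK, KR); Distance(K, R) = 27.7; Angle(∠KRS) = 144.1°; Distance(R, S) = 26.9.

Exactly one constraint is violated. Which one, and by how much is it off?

Distance(R, S) = 26.9 — off by 4.10.

G = (0.00, 0.00) ✓; GA at -0.5000° ✓; |GA| = 23.80 ✓; ∠GAD = 102.3° ✓; |AD| = 22.80 ✓; ∠(AD, DK) = 90.00° ✓; |DK| = 14.90 ✓; ∠(DK, KR) = 90.00° ✓; |KR| = 27.70 ✓; ∠KRS = 144.1° ✓; |RS| = 22.80 ✗.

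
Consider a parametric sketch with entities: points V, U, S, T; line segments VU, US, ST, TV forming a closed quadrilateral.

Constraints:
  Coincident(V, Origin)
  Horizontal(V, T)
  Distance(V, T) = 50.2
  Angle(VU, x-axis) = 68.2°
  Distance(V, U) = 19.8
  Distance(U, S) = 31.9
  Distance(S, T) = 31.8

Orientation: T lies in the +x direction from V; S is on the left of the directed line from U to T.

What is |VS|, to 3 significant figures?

47.4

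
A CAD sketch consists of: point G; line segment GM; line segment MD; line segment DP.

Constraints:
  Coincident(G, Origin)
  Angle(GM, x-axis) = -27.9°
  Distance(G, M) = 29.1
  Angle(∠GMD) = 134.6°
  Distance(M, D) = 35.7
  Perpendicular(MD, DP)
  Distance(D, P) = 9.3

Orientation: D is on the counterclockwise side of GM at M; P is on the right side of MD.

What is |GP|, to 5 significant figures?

63.656

G is at the origin; GM runs at -27.9° with length 29.1, so M = 29.1·(cos -27.9°, sin -27.9°) = (25.718, -13.617). ∠GMD = 134.6°, so MD runs at -27.9° + (180° − 134.6°) = 17.500° from the x-axis; with |MD| = 35.7, D = M + 35.7·(cos 17.500°, sin 17.500°) = (59.765, -2.8816). MD is perpendicular to DP; with |DP| = 9.3 on the right of MD, P = D + 9.3·(0.30071, -0.95372) = (62.562, -11.751). Then |GP| = |P − G| = 63.656.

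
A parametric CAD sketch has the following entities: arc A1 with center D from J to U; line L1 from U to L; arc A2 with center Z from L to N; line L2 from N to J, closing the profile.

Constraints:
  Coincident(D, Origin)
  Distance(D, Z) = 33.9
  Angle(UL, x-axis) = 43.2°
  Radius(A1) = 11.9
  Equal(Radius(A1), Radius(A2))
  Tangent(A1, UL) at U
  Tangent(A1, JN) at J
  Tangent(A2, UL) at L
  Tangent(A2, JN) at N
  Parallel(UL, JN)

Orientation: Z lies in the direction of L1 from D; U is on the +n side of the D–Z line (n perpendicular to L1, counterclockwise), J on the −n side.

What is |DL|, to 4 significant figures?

35.93

Tangency of A1 to both parallel lines with radius 11.9 puts U and J at D ± 11.9·n: U = (-8.146, 8.675), J = (8.146, -8.675). Equal radii place L and N the same way about Z: L = Z + 11.9·n = (16.57, 31.88), N = Z − 11.9·n = (32.86, 14.53). Then |DL| = |L − D| = 35.93.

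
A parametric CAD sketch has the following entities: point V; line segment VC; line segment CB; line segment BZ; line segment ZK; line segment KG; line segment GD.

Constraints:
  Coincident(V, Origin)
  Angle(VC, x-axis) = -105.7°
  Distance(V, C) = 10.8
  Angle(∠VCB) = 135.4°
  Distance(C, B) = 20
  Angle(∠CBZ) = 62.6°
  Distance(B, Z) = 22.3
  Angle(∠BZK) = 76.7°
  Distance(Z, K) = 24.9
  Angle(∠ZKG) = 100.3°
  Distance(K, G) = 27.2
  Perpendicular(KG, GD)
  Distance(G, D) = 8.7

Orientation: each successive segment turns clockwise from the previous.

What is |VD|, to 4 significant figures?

30.42

V is at the origin; VC runs at -105.7° with length 10.8, so C = (-2.922, -10.40). ∠VCB = 135.4° gives CB at -150.3° from the x-axis; with |CB| = 20.0, B = (-20.30, -20.31). ∠CBZ = 62.6° gives BZ at 92.30° from the x-axis; with |BZ| = 22.3, Z = (-21.19, 1.976). ∠BZK = 76.7° gives ZK at -11.00° from the x-axis; with |ZK| = 24.9, K = (3.252, -2.775). ∠ZKG = 100.3° gives KG at -90.70° from the x-axis; with |KG| = 27.2, G = (2.920, -29.97). KG ⟂ GD, so GD runs at 179.3°; with |GD| = 8.7, D = (-5.779, -29.87). Then |VD| = |D − V| = 30.42.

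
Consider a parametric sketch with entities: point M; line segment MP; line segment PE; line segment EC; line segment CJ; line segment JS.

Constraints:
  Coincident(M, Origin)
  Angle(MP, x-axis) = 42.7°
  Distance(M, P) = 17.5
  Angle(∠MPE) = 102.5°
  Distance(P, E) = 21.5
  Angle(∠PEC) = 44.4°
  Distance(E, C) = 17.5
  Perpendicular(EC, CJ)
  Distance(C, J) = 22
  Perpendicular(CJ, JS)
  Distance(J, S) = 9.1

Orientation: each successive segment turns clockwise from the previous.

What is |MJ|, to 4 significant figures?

20.72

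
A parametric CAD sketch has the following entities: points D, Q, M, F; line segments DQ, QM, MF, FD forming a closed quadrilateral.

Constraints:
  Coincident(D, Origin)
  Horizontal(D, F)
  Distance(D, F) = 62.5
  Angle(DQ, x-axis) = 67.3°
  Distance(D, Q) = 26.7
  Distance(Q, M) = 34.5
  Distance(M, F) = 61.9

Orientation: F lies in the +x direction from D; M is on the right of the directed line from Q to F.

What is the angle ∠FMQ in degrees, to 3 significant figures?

66.7°

D is at the origin; DF is horizontal with |DF| = 62.5 and F in +x, so F = (62.5, 0). DQ runs at 67.3° with |DQ| = 26.7, so Q = (10.3, 24.6). M is determined by |QM| = 34.5 and |MF| = 61.9 together: it lies at the intersection of circle(Q, 34.5) and circle(F, 61.9). With |QF| = 57.7, the foot of the radical line on QF is 5.98 from Q and the perpendicular offset is √(34.5² − 5.98²) = 34.0. Taking the right-of-QF solution: M = (1.21, -8.65).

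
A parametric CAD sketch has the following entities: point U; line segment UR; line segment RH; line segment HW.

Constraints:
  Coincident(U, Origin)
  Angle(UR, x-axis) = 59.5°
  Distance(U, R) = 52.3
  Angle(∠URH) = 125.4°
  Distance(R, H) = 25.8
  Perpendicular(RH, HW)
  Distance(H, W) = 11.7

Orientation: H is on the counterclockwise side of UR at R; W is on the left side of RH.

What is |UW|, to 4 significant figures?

64.06

∠URH = 125.4°, so RH runs at 59.5° + (180° − 125.4°) = 114.1° from the x-axis; with |RH| = 25.8, H = R + 25.8·(cos 114.1°, sin 114.1°) = (16.01, 68.61). The perpendicularity gives HW at right angles to RH; with |HW| = 11.7 on the left of RH, W = H + 11.7·(-0.9128, -0.4083) = (5.329, 63.84). Then |UW| = |W − U| = 64.06.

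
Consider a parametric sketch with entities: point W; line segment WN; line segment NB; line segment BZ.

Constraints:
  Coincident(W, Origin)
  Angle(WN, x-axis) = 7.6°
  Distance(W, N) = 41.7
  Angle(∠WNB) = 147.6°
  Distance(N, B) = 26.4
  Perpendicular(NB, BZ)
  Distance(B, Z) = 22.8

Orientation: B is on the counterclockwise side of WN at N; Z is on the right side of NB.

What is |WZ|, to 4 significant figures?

76.38

W is at the origin; WN runs at 7.6° with length 41.7, so N = 41.7·(cos 7.6°, sin 7.6°) = (41.33, 5.515). ∠WNB = 147.6°, so NB runs at 7.6° + (180° − 147.6°) = 40.00° from the x-axis; with |NB| = 26.4, B = N + 26.4·(cos 40.00°, sin 40.00°) = (61.56, 22.48). NB ⟂ BZ; with |BZ| = 22.8 on the right of NB, Z = B + 22.8·(0.6428, -0.7660) = (76.21, 5.019). Then |WZ| = |Z − W| = 76.38.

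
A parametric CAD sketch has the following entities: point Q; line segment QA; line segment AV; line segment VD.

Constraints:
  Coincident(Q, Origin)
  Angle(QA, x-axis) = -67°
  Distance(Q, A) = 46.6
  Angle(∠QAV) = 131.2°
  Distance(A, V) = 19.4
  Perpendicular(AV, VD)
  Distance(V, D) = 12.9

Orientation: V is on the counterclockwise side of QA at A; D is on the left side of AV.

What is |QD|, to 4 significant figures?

54.78

Q is at the origin; QA runs at -67.0° with length 46.6, so A = 46.6·(cos -67.0°, sin -67.0°) = (18.21, -42.90). ∠QAV = 131.2°, so AV runs at -67.0° + (180° − 131.2°) = -18.20° from the x-axis; with |AV| = 19.4, V = A + 19.4·(cos -18.20°, sin -18.20°) = (36.64, -48.95). The perpendicularity gives VD at right angles to AV; with |VD| = 12.9 on the left of AV, D = V + 12.9·(0.3123, 0.9500) = (40.67, -36.70). Then |QD| = |D − Q| = 54.78.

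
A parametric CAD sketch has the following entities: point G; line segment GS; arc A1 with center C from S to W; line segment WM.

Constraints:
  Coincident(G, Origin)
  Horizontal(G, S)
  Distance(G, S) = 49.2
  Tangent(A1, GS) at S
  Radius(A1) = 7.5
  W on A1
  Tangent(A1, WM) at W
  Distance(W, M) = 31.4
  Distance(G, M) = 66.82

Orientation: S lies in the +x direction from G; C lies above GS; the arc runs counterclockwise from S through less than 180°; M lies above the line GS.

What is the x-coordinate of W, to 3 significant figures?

56.7

G is at the origin; G and S share the same y with |GS| = 49.2 and S on the +x side, so S = (49.2, 0.00). A1 meets GS tangentially, so CS is at right angles to GS, so C = S + (0, 7.5) = (49.2, 7.50). Since CW ⟂ WM (tangency), |CM| = √(7.5² + 31.4²) = 32.3 regardless of where W sits on A1. So M lies on both circle(G, 66.82) and circle(C, 32.3); the above-GS intersection is M = (53.9, 39.4). W is the foot of the tangent from M: W = (56.7, 8.15).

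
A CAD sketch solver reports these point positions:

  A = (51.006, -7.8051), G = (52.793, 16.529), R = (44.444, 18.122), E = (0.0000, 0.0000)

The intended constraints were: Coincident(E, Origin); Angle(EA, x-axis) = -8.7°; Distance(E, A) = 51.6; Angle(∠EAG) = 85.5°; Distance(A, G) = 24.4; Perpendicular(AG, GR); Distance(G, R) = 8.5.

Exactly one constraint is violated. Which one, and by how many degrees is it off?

Perpendicular(AG, GR) — off by 6.60°.

E = (0.00, 0.00) ✓; EA at -8.700° ✓; |EA| = 51.60 ✓; ∠EAG = 85.50° ✓; |AG| = 24.40 ✓; ∠(AG, GR) = 83.40° ✗; |GR| = 8.500 ✓.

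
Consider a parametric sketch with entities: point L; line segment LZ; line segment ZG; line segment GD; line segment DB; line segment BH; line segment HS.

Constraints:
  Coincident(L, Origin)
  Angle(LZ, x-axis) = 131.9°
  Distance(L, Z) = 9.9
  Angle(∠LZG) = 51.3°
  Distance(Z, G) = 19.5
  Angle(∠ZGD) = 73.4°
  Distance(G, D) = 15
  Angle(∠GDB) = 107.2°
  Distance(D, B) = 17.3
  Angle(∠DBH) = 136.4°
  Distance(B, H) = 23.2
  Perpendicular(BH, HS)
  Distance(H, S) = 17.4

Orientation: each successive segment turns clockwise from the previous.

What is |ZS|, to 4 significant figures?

15.73

∠DBH = 136.4° gives BH at 140.2° from the x-axis; with |BH| = 23.2, H = (-25.70, 7.570). The perpendicularity gives HS at right angles to BH, so HS runs at 50.20°; with |HS| = 17.4, S = (-14.57, 20.94). Then |ZS| = |S − Z| = 15.73.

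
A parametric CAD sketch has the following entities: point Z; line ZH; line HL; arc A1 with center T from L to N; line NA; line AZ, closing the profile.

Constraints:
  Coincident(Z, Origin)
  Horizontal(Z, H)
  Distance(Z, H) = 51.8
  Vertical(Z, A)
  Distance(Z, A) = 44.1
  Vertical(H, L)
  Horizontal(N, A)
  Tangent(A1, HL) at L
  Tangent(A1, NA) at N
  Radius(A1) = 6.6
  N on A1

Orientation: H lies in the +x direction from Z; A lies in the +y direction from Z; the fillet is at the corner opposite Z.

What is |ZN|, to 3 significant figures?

63.1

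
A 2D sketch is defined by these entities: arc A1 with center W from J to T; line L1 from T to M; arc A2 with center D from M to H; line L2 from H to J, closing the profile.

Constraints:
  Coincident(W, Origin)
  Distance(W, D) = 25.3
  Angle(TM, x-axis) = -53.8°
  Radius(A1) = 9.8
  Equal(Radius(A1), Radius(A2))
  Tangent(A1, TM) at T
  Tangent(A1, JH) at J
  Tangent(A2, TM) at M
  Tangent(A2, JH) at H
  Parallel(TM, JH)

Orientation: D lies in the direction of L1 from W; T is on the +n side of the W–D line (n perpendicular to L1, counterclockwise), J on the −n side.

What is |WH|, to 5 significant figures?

27.132

The slot axis is L1's direction at -53.8°, so u = (cos -53.8°, sin -53.8°) = (0.59061, -0.80696) and n = (−sin -53.8°, cos -53.8°) = (0.80696, 0.59061). W is at the origin and D lies 25.3 along u from W, so D = 25.3·u = (14.942, -20.416). Tangency of A1 to both parallel lines with radius 9.8 puts T and J at W ± 9.8·n: T = (7.9082, 5.7879), J = (-7.9082, -5.7879). Equal radii place M and H the same way about D: M = D + 9.8·n = (22.851, -14.628), H = D − 9.8·n = (7.0341, -26.204). Then |WH| = |H − W| = 27.132.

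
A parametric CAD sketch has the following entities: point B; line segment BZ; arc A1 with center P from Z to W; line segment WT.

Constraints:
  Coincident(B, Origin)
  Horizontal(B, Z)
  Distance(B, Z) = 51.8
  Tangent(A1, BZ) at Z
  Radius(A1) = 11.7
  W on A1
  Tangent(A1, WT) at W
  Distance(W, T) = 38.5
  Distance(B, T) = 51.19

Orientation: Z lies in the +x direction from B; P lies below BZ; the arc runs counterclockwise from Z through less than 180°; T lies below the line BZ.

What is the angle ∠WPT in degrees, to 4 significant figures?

73.10°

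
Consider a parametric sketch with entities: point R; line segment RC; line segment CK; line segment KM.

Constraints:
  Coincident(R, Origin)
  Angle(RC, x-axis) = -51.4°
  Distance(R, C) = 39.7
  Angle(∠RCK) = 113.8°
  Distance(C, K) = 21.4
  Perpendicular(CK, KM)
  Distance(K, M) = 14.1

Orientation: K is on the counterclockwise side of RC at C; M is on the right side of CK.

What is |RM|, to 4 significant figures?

62.79

∠RCK = 113.8°, so CK runs at -51.4° + (180° − 113.8°) = 14.80° from the x-axis; with |CK| = 21.4, K = C + 21.4·(cos 14.80°, sin 14.80°) = (45.46, -25.56). The perpendicularity gives KM at right angles to CK; with |KM| = 14.1 on the right of CK, M = K + 14.1·(0.2554, -0.9668) = (49.06, -39.19). Then |RM| = |M − R| = 62.79.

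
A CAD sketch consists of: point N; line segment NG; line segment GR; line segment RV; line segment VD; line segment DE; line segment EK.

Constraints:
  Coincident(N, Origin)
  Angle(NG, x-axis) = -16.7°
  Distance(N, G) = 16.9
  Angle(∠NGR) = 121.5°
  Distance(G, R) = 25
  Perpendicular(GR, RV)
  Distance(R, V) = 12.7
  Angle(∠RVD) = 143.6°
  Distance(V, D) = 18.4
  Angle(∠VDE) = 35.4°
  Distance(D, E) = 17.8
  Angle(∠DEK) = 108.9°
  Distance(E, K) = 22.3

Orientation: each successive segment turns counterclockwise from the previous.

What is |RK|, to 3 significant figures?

11.0

N is at the origin; NG runs at -16.7° with length 16.9, so G = (16.2, -4.86). ∠NGR = 121.5° gives GR at 41.8° from the x-axis; with |GR| = 25.0, R = (34.8, 11.8). GR is perpendicular to RV, so RV runs at 132°; with |RV| = 12.7, V = (26.4, 21.3). ∠RVD = 143.6° gives VD at 168° from the x-axis; with |VD| = 18.4, D = (8.35, 25.0). ∠VDE = 35.4° gives DE at -47.2° from the x-axis; with |DE| = 17.8, E = (20.4, 12.0). ∠DEK = 108.9° gives EK at 23.9° from the x-axis; with |EK| = 22.3, K = (40.8, 21.0). Then |RK| = |K − R| = 11.0.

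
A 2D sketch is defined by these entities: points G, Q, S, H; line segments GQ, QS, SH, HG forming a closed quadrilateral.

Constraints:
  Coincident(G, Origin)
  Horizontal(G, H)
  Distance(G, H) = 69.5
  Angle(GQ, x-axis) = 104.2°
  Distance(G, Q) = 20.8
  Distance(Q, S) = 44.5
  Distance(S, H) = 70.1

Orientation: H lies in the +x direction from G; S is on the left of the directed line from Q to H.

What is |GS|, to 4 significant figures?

58.82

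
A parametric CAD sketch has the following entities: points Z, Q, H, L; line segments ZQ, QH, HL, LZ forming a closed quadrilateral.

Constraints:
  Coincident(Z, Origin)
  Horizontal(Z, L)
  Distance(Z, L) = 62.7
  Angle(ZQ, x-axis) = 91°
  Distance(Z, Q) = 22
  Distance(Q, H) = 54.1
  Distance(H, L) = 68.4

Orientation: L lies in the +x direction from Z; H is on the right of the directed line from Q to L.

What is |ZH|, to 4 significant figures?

32.12

Checks: Z.y = 0.00, L.y = 0.00 ✓; |QH| = 54.10 ✓; |HL| = 68.40 ✓.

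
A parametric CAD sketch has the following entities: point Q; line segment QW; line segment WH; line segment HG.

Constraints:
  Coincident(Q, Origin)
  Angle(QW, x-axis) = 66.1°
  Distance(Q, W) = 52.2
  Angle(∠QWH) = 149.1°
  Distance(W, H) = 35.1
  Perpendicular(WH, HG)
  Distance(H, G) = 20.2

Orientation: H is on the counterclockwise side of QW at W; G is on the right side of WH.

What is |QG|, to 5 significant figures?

92.694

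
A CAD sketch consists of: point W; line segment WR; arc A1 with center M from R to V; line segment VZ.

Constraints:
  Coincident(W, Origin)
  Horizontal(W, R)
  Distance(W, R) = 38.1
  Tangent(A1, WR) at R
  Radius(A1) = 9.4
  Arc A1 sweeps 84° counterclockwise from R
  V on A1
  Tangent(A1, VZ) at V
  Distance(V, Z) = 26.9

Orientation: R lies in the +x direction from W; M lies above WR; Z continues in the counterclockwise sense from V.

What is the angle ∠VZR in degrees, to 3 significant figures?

13.1°

W is at the origin; WR is horizontal with |WR| = 38.1 and R on the +x side, so R = (38.1, 0.00). Tangency of A1 to WR means the radius MR is perpendicular to WR, so M = R + (0, 9.4) = (38.1, 9.40). On A1, R sits at bearing -90° from M; an 84° counterclockwise sweep puts V at bearing -6°, so V = M + 9.4·(cos -6°, sin -6°) = (47.4, 8.42). Since A1 is tangent to VZ there, MV ⟂ VZ, so VZ runs along (−sin -6°, cos -6°); with |VZ| = 26.9, Z = (50.3, 35.2). Then cos ∠VZR = ZV·ZR / (|ZV||ZR|), giving 13.1°.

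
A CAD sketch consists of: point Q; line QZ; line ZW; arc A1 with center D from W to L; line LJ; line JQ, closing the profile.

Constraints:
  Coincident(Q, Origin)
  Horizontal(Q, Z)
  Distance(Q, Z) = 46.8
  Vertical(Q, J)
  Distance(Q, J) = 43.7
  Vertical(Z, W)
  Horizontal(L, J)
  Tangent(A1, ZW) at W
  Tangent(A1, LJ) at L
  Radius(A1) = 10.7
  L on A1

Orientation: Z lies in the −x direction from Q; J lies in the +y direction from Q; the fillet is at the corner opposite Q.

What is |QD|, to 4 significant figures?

48.91

Q is at the origin; Q and Z share the same y with |QZ| = 46.8 and Z on the −x side, so Z = (-46.80, 0.000). QJ is vertical with |QJ| = 43.7 and J on the +y side, so J = (0.000, 43.70). The virtual corner opposite Q is at (-46.80, 43.70). Since A1 is tangent to ZW there, DW ⟂ ZW and tangency of A1 to LJ means the radius DL is perpendicular to LJ, with radius 10.7, so the center D sits 10.7 in from both sides at D = (-36.10, 33.00). Then |QD| = |D − Q| = 48.91.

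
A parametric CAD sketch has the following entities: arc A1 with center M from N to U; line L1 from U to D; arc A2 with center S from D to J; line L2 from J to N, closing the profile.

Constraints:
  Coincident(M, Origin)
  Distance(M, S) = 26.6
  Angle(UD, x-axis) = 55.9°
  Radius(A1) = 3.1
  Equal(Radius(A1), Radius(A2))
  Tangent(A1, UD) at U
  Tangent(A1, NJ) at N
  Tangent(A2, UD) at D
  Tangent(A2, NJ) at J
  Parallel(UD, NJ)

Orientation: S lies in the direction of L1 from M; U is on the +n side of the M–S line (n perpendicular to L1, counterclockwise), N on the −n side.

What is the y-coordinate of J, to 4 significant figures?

20.29

The slot axis is L1's direction at 55.9°, so u = (cos 55.9°, sin 55.9°) = (0.5606, 0.8281) and n = (−sin 55.9°, cos 55.9°) = (-0.8281, 0.5606). M is at the origin and S lies 26.6 along u from M, so S = 26.6·u = (14.91, 22.03). Tangency of A1 to both parallel lines with radius 3.1 puts U and N at M ± 3.1·n: U = (-2.567, 1.738), N = (2.567, -1.738). Equal radii place D and J the same way about S: D = S + 3.1·n = (12.35, 23.76), J = S − 3.1·n = (17.48, 20.29). So J.y = 20.29.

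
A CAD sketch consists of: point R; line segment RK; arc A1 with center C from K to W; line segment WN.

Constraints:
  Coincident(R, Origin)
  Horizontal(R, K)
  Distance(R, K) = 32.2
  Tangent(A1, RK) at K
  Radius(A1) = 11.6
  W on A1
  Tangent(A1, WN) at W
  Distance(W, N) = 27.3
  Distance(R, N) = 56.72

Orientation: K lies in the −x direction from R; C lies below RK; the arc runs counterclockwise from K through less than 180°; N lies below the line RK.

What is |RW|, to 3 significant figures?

45.6

R is at the origin; RK is horizontal with |RK| = 32.2 and K on the −x side, so K = (-32.2, 0.00). Since A1 is tangent to RK there, CK ⟂ RK, so C = K + (0, -11.6) = (-32.2, -11.6). Since CW ⟂ WN (tangency), |CN| = √(11.6² + 27.3²) = 29.7 regardless of where W sits on A1. So N lies on both circle(R, 56.72) and circle(C, 29.7); the below-RK intersection is N = (-40.0, -40.2). W is the foot of the tangent from N: W = (-43.7, -13.2).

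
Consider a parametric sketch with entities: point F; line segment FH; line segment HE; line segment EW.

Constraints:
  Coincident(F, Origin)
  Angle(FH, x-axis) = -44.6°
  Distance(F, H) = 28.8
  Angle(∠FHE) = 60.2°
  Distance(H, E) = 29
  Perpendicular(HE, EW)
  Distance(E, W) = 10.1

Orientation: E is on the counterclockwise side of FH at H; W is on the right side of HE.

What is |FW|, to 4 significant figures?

38.04

∠FHE = 60.2°, so HE runs at -44.6° + (180° − 60.2°) = 75.20° from the x-axis; with |HE| = 29.0, E = H + 29.0·(cos 75.20°, sin 75.20°) = (27.91, 7.816). The perpendicularity gives EW at right angles to HE; with |EW| = 10.1 on the right of HE, W = E + 10.1·(0.9668, -0.2554) = (37.68, 5.236). Then |FW| = |W − F| = 38.04.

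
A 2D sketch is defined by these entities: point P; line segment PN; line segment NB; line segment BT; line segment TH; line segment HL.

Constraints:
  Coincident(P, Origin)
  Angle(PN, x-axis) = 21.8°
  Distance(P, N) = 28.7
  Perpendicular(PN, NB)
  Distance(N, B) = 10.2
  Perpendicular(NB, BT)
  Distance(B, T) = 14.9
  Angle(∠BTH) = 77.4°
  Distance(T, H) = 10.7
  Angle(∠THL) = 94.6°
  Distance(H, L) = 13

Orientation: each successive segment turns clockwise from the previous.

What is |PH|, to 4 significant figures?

16.14

NB ⟂ BT, so BT runs at -158.2°; with |BT| = 14.9, T = (16.60, -4.346). ∠BTH = 77.4° gives TH at 99.20° from the x-axis; with |TH| = 10.7, H = (14.89, 6.217). Then |PH| = |H − P| = 16.14.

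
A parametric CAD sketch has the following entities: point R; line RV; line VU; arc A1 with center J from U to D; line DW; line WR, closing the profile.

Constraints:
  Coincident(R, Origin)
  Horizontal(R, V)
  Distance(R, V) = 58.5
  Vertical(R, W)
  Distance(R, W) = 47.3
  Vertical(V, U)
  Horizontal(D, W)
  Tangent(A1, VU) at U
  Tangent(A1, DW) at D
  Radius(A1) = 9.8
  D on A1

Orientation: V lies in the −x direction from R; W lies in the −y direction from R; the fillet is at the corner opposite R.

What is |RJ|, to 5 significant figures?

61.465

RW is vertical with |RW| = 47.3 and W on the −y side, so W = (0.0000, -47.300). The virtual corner opposite R is at (-58.500, -47.300). Since A1 is tangent to VU there, JU ⟂ VU and the tangent condition forces JD to be normal to DW, with radius 9.8, so the center J sits 9.8 in from both sides at J = (-48.700, -37.500). Then |RJ| = |J − R| = 61.465.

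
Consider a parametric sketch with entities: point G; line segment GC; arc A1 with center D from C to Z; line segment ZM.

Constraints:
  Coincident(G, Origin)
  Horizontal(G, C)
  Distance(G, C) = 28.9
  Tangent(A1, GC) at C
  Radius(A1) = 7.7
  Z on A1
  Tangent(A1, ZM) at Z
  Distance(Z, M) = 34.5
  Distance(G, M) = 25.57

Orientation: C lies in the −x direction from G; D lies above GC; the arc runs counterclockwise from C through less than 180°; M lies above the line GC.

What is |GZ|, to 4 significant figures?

23.75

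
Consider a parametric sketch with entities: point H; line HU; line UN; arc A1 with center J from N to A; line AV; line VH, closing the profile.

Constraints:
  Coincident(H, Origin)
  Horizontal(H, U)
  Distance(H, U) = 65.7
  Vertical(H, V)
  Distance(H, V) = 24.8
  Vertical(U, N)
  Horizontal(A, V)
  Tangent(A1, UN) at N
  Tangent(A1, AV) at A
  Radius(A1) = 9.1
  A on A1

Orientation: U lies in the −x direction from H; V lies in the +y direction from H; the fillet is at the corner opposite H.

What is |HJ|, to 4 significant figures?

58.74

H and V share the same x with |HV| = 24.8 and V on the +y side, so V = (0.000, 24.80). The virtual corner opposite H is at (-65.70, 24.80). A1 meets UN tangentially, so JN is at right angles to UN and A1 meets AV tangentially, so JA is at right angles to AV, with radius 9.1, so the center J sits 9.1 in from both sides at J = (-56.60, 15.70). Then |HJ| = |J − H| = 58.74.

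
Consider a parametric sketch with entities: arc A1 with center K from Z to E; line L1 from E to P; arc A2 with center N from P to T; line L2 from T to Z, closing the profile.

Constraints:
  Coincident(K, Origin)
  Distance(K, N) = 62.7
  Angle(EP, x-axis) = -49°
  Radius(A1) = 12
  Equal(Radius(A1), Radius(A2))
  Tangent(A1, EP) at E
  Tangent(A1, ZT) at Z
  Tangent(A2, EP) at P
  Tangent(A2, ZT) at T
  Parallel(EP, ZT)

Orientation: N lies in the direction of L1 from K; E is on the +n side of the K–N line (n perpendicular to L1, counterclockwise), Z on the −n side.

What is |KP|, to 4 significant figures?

63.84

Tangency of A1 to both parallel lines with radius 12.0 puts E and Z at K ± 12.0·n: E = (9.057, 7.873), Z = (-9.057, -7.873). Equal radii place P and T the same way about N: P = N + 12.0·n = (50.19, -39.45), T = N − 12.0·n = (32.08, -55.19). Then |KP| = |P − K| = 63.84.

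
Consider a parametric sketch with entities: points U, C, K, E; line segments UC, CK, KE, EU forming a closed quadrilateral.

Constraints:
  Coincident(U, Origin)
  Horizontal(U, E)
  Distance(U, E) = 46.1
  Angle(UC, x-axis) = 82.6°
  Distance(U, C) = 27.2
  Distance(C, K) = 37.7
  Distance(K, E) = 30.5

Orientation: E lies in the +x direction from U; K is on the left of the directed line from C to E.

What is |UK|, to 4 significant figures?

50.91

U is at the origin; U and E share the same y with |UE| = 46.1 and E in +x, so E = (46.1, 0). UC runs at 82.6° with |UC| = 27.2, so C = (3.503, 26.97). K is determined by |CK| = 37.7 and |KE| = 30.5 together: it lies at the intersection of circle(C, 37.7) and circle(E, 30.5). With |CE| = 50.42, the foot of the radical line on CE is 30.08 from C and the perpendicular offset is √(37.7² − 30.08²) = 22.73. Taking the left-of-CE solution: K = (41.07, 30.08).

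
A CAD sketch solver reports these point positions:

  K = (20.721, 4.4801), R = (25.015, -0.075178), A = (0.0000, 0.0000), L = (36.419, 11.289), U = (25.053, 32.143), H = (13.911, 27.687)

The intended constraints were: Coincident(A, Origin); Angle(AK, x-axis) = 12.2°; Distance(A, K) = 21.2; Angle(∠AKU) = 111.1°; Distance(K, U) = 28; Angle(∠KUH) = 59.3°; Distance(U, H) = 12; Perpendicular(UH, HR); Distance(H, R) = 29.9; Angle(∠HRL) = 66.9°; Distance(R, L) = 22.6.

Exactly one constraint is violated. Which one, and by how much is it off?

Distance(R, L) = 22.6 — off by 6.50.

A = (0.00, 0.00) ✓; AK at 12.20° ✓; |AK| = 21.20 ✓; ∠AKU = 111.1° ✓; |KU| = 28.00 ✓; ∠KUH = 59.30° ✓; |UH| = 12.00 ✓; ∠(UH, HR) = 90.00° ✓; |HR| = 29.90 ✓; ∠HRL = 66.90° ✓; |RL| = 16.10 ✗.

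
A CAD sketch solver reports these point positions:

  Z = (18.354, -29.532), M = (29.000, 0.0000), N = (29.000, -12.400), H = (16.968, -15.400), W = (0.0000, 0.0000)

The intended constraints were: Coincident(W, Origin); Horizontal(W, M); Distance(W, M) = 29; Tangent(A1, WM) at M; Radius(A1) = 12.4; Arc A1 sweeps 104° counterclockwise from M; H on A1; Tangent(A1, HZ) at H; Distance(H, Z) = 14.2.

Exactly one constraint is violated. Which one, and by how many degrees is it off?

Tangent(A1, HZ) at H — off by 8.40°.

W = (0.00, 0.00) ✓; W.y = 0.00, M.y = 0.00 ✓; |WM| = 29.00 ✓; ∠(NM, MW) = 90.00° ✓; |NM| = 12.40 ✓; bearing(N→H) − bearing(N→M) = 104.0° ✓; |NH| = 12.40 ✓; ∠(NH, HZ) = 98.40° ✗; |HZ| = 14.20 ✓.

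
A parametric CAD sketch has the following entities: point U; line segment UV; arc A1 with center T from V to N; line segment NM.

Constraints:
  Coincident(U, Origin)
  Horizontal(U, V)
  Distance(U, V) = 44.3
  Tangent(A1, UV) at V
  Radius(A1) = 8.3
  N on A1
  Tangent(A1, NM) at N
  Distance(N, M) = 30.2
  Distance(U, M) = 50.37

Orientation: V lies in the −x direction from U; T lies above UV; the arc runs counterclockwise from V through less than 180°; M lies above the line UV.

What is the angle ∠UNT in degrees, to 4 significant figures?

173.0°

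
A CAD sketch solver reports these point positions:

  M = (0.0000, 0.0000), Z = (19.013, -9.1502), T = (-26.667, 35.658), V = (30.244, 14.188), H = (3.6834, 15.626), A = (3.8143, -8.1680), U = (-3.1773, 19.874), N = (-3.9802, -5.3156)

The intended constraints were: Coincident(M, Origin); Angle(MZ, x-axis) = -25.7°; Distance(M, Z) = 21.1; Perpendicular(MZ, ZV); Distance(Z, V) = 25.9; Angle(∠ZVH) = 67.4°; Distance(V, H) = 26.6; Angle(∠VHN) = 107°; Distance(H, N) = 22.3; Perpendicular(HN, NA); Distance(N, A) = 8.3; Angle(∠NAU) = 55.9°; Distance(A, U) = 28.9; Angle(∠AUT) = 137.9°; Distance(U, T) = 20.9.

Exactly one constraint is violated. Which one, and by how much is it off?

Distance(U, T) = 20.9 — off by 7.40.

M = (0.00, 0.00) ✓; MZ at -25.70° ✓; |MZ| = 21.10 ✓; ∠(MZ, ZV) = 90.00° ✓; |ZV| = 25.90 ✓; ∠ZVH = 67.40° ✓; |VH| = 26.60 ✓; ∠VHN = 107.0° ✓; |HN| = 22.30 ✓; ∠(HN, NA) = 90.00° ✓; |NA| = 8.300 ✓; ∠NAU = 55.90° ✓; |AU| = 28.90 ✓; ∠AUT = 137.9° ✓; |UT| = 28.30 ✗.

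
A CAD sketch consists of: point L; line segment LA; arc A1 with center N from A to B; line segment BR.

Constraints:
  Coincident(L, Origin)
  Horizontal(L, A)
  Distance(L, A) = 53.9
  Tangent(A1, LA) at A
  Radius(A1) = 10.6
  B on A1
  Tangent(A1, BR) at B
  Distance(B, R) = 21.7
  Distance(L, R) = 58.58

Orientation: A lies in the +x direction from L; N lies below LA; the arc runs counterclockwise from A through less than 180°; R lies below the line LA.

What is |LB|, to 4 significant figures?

45.31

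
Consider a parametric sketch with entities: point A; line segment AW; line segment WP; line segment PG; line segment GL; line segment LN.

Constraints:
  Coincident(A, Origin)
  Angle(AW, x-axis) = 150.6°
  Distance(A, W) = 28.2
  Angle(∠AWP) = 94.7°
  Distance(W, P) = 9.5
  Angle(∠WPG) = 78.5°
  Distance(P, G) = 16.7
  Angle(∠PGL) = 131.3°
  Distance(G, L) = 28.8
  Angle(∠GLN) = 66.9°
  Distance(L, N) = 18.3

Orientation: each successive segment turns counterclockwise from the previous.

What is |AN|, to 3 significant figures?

24.3

A is at the origin; AW runs at 150.6° with length 28.2, so W = (-24.6, 13.8). ∠AWP = 94.7° gives WP at -124° from the x-axis; with |WP| = 9.5, P = (-29.9, 5.98). ∠WPG = 78.5° gives PG at -22.6° from the x-axis; with |PG| = 16.7, G = (-14.5, -0.441). ∠PGL = 131.3° gives GL at 26.1° from the x-axis; with |GL| = 28.8, L = (11.4, 12.2). ∠GLN = 66.9° gives LN at 139° from the x-axis; with |LN| = 18.3, N = (-2.47, 24.2). Then |AN| = |N − A| = 24.3.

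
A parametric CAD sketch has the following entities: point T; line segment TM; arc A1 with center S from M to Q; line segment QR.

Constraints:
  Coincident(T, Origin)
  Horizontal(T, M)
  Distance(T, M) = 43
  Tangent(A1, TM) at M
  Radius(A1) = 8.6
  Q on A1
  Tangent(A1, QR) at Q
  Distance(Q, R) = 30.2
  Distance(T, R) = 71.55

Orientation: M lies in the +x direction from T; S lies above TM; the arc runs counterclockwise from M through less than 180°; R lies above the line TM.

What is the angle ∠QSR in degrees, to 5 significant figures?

74.105°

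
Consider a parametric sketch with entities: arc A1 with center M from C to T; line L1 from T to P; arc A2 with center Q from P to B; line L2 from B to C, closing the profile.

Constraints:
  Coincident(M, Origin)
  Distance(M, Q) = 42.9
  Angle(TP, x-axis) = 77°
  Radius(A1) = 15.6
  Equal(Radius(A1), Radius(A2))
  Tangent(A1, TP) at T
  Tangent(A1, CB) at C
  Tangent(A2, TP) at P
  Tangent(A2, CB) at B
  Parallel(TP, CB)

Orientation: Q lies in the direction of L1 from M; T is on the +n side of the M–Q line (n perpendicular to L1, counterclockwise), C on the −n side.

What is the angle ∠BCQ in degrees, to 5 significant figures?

19.983°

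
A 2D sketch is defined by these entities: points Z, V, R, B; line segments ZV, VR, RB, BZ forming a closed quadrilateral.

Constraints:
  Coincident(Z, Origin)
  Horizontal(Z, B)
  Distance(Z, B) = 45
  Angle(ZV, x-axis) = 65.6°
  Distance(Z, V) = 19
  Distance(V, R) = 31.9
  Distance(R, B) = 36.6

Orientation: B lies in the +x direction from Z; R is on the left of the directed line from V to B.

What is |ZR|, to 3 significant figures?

49.1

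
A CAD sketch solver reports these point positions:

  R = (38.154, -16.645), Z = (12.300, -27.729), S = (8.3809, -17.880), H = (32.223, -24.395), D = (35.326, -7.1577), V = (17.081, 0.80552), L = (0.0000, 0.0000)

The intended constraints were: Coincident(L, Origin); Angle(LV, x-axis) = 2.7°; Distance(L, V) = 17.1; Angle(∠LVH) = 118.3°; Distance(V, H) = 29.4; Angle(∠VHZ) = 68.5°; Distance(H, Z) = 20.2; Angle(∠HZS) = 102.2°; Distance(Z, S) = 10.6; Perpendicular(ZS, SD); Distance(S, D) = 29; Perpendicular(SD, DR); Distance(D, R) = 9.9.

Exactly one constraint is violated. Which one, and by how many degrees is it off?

Perpendicular(SD, DR) — off by 5.10°.

L = (0.00, 0.00) ✓; LV at 2.700° ✓; |LV| = 17.10 ✓; ∠LVH = 118.3° ✓; |VH| = 29.40 ✓; ∠VHZ = 68.50° ✓; |HZ| = 20.20 ✓; ∠HZS = 102.2° ✓; |ZS| = 10.60 ✓; ∠(ZS, SD) = 90.00° ✓; |SD| = 29.00 ✓; ∠(SD, DR) = 95.10° ✗; |DR| = 9.900 ✓.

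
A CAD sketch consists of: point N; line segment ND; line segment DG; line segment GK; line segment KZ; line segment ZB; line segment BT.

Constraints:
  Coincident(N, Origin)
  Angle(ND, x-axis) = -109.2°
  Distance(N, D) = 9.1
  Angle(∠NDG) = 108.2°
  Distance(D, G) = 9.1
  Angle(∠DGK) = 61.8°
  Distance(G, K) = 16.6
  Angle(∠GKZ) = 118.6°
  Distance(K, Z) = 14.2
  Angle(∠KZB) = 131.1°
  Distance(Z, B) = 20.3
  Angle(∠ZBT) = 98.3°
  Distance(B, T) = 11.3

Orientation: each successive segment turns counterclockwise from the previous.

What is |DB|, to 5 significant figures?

26.399

N is at the origin; ND runs at -109.2° with length 9.1, so D = (-2.9927, -8.5938). ∠NDG = 108.2° gives DG at -37.400° from the x-axis; with |DG| = 9.1, G = (4.2365, -14.121). ∠DGK = 61.8° gives GK at 80.800° from the x-axis; with |GK| = 16.6, K = (6.8905, 2.2655). ∠GKZ = 118.6° gives KZ at 142.20° from the x-axis; with |KZ| = 14.2, Z = (-4.3297, 10.969). ∠KZB = 131.1° gives ZB at -168.90° from the x-axis; with |ZB| = 20.3, B = (-24.250, 7.0606). Then |DB| = |B − D| = 26.399.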